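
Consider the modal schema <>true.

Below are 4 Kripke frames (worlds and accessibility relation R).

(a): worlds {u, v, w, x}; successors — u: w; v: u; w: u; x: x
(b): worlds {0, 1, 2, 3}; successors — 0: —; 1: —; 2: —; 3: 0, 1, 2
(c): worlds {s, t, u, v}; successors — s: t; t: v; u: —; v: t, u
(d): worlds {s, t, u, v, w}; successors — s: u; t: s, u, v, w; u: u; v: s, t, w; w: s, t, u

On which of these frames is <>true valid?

The schema corresponds to seriality: forall x exists y Rxy.
(a): satisfies the condition.
(b): fails — world 0 has no successor.
(c): fails — world u has no successor.
(d): satisfies the condition.

(a), (d)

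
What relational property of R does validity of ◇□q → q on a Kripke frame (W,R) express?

This is a form of the B axiom.
It corresponds to symmetry: ∀x ∀y (Rxy → Ryx).

Symmetry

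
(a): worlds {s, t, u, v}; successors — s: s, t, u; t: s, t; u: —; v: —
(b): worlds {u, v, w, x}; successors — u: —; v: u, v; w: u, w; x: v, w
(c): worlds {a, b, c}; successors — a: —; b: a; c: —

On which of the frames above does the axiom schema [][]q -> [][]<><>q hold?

This is the axiom for a generalized confluence (Geach) condition; its first-order frame correspondent is forall x forall z (x R^2 z -> exists w (x R^2 w & z R^2 w)).
(a): fails — sR²u but no w with sR²w and uR²w.
(b): fails — vR²u but no t with vR²t and uR²t.
(c): holds.

(c)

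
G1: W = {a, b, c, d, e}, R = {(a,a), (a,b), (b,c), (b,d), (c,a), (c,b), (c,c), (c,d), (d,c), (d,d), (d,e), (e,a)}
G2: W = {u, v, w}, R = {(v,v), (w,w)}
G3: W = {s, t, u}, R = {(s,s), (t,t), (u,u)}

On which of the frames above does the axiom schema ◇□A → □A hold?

G2, G3

This is the axiom for a generalized confluence (Geach) condition; its first-order frame correspondent is ∀x ∀y ∀z ((xRy ∧ xRz) → ∃w (yRw ∧ z = w)).
G1: fails — aRb, aRa but no w with bRw and a=w.
G2: holds.
G3: holds.
Valid on: G2, G3.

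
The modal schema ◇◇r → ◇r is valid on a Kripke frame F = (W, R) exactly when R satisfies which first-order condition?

Transitivity

This is a form of the 4 axiom.
Its frame correspondent is transitivity — ∀x ∀y ∀z (Rxy ∧ Ryz → Rxz).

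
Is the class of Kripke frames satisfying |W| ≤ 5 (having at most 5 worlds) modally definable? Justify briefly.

Not definable by any modal formula

Any modally definable frame class is closed under disjoint unions.
Any modal formula valid on each of 6 disjoint one-world frames is valid on their disjoint union (validity is preserved under disjoint unions). Each one-world frame has |W|=1≤5, but the union has |W|=6.
Hence having at most 5 worlds is not modally definable.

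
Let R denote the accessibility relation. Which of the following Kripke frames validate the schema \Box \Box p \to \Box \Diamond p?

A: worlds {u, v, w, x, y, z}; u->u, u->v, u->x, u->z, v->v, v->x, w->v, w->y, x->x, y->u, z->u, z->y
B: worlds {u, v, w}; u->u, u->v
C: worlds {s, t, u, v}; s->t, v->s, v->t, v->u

A

The schema corresponds to a generalized confluence (Geach) condition: \forall x \forall z (xRz \to \exists w (x R^2 w \wedge zRw)).
A: holds.
B: fails — uRv but no t with uR²t and vRt.
C: fails — sRt but no w with sR²w and tRw.
Valid on: A.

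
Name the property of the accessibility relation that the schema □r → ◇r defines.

Seriality

Suppose □r→◇r is valid. At any x set V(r)=W. Then □r at x, so ◇r at x, so x has a successor.
Conversely, any frame satisfying ∀x ∃y Rxy validates the schema.
Frame condition: ∀x ∃y Rxy.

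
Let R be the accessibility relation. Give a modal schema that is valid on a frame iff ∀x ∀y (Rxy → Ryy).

□(□q → q)

A defining formula is □(□q → q) (the T□ axiom).
Suppose □(□q→q) is valid. Take Rxy and set V(q)={w : Ryw}. Then at y, □q holds; since □(□q→q) at x, □q→q at y, so q at y, i.e. Ryy.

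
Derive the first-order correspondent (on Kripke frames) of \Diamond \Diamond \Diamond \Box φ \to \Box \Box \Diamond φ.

\forall x \forall y \forall z ((x R^3 y \wedge x R^2 z) \to \exists w (yRw \wedge zRw))

This is a Sahlqvist (Geach-type) schema ◇^3□^1φ → □^2◇^1φ.
First-order correspondent: \forall x \forall y \forall z ((x R^3 y \wedge x R^2 z) \to \exists w (yRw \wedge zRw)).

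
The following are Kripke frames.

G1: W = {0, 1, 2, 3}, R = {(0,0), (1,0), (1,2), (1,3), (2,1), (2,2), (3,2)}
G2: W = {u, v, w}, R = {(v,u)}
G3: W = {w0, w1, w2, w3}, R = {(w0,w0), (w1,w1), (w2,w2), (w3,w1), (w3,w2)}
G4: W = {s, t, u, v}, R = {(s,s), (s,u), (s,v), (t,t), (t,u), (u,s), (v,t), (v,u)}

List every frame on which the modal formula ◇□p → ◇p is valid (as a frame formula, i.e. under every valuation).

This is the axiom for a generalized confluence (Geach) condition; its first-order frame correspondent is ∀x ∀y (xRy → ∃w (yRw ∧ xRw)).
G1: holds.
G2: fails — vRu but no t with uRt and vRt.
G3: holds.
G4: fails — tRu but no w with uRw and tRw.
Valid on: G1, G3.

G1, G3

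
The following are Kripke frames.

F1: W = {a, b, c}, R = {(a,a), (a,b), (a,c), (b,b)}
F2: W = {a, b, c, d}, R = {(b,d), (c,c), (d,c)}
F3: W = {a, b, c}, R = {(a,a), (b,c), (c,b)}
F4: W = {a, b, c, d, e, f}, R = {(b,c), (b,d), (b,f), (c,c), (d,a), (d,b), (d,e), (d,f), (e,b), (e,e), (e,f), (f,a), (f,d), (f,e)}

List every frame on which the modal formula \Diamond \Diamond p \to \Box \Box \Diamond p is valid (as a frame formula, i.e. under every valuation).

This is the axiom for a generalized confluence (Geach) condition; its first-order frame correspondent is \forall x \forall y \forall z ((x R^2 y \wedge x R^2 z) \to \exists w (y = w \wedge zRw)).
F1: fails — aR²a, aR²b but no w with a=w and bRw.
F2: condition met.
F3: fails — bR²b, bR²b but no w with b=w and bRw.
F4: fails — bR²a, bR²a but no w with a=w and aRw.

F2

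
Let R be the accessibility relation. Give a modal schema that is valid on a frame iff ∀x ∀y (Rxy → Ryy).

A defining formula is □(□s → s) (the T□ axiom).
Suppose □(□s→s) is valid. Take Rxy and set V(s)={w : Ryw}. Then at y, □s holds; since □(□s→s) at x, □s→s at y, so s at y, i.e. Ryy.

□(□s → s)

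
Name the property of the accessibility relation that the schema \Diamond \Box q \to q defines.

symmetry: \forall x \forall y (Rxy \to Ryx)

Equivalently (dual form): q → □◇q.
Suppose q→□◇q is valid. Take Rxy and set V(q)={x}. Then q at x, so □◇q at x, so ◇q at y, so some z with Ryz has q; z=x, i.e. Ryx.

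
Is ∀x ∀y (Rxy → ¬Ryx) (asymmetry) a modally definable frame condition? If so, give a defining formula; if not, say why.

If a class were modally definable it would be closed under surjective bounded morphisms (Goldblatt–Thomason).
The 5-cycle (worlds w0,w1,w2,w3,w4 with w0→w1→w2→w3→w4→w0) is asymmetric. Mapping every world to a single reflexive point • is a surjective bounded morphism, and the reflexive point is not asymmetric (R•• but asymmetry requires ¬R••).
Hence asymmetry is not modally definable.

No — not modally definable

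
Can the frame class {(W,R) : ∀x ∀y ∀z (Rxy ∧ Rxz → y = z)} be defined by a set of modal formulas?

Yes — defined by ◇q → □q

This is a Sahlqvist condition; the CD axiom ◇q → □q defines it.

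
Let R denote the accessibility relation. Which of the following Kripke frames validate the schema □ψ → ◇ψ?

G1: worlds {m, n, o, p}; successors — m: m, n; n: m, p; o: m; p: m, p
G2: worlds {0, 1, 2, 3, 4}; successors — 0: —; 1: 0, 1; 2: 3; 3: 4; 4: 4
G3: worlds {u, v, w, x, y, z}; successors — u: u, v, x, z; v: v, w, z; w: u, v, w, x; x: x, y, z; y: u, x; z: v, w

The schema corresponds to seriality: ∀x ∃y Rxy.
G1: condition met.
G2: fails — world 0 has no successor.
G3: condition met.

G1, G3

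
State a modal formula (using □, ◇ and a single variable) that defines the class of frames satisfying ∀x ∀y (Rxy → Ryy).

This is shift-reflexivity; the standard corresponding axiom is T□: □(□q → q).
Suppose □(□q→q) is valid. Take Rxy and set V(q)={w : Ryw}. Then at y, □q holds; since □(□q→q) at x, □q→q at y, so q at y, i.e. Ryy.

□(□q → q)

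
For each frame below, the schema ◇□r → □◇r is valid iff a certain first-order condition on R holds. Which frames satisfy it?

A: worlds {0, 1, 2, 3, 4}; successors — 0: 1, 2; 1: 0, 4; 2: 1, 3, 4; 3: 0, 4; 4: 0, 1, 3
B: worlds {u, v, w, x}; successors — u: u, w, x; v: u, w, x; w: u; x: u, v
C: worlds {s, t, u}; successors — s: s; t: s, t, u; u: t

B

This is the axiom for convergence; its first-order frame correspondent is ∀x ∀y ∀z (Rxy ∧ Rxz → ∃w (Ryw ∧ Rzw)).
A: fails — R43 and R40 but 3 and 0 have no common successor.
B: satisfies the condition.
C: fails — Rts and Rtu but s and u have no common successor.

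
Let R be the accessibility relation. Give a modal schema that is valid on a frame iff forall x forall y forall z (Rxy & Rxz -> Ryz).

A defining formula is ◇q → □◇q (the 5 axiom).

◇q → □◇q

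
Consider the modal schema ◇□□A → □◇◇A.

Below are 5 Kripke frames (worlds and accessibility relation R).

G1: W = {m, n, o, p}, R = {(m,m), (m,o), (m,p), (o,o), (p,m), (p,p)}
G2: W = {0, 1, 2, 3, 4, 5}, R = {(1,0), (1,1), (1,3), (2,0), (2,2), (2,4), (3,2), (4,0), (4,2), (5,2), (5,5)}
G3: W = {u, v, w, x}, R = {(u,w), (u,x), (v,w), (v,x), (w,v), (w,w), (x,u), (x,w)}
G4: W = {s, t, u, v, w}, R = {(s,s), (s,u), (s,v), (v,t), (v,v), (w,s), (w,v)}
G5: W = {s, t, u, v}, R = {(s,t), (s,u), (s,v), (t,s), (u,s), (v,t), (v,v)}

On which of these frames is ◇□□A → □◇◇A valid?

This is the axiom for a generalized confluence (Geach) condition; its first-order frame correspondent is ∀x ∀y ∀z ((xRy ∧ xRz) → ∃w (yR²w ∧ zR²w)).
G1: condition met.
G2: fails — 1R0, 1R0 but no w with 0R²w and 0R²w.
G3: condition met.
G4: fails — sRs, sRu but no w* with sR²w* and uR²w*.
G5: condition met.

G1, G3, G5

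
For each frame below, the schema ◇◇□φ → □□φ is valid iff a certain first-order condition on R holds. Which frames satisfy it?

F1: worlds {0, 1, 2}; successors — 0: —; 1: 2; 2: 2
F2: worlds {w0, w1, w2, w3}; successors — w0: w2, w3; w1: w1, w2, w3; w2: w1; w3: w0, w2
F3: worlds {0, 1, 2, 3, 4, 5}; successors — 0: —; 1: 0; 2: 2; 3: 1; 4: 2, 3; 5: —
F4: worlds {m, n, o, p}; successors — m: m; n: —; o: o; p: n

This is the axiom for a generalized confluence (Geach) condition; its first-order frame correspondent is ∀x ∀y ∀z ((xR²y ∧ xR²z) → ∃w (yRw ∧ z = w)).
F1: ✓.
F2: fails — w0R²w0, w0R²w0 but no w with w0Rw and w0=w.
F3: fails — 3R²0, 3R²0 but no w with 0Rw and 0=w.
F4: ✓.

F1, F4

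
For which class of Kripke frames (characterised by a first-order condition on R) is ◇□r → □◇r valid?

convergence

Suppose ◇□r→□◇r is valid. Take Rxy, Rxz and set V(r)={w : Ryw}. Then □r at y so ◇□r at x, so □◇r at x, so ◇r at z, giving w with Rzw and Ryw.
Conversely, any frame satisfying ∀x ∀y ∀z (Rxy ∧ Rxz → ∃w (Ryw ∧ Rzw)) validates the schema.
So the correspondent is convergence.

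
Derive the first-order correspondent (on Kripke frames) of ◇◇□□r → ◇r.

∀x ∀y (xR²y → ∃w (yR²w ∧ xRw))

This is a Sahlqvist (Geach-type) schema ◇^2□^2r → □^0◇^1r.
Minimal-valuation argument: fix x; take any y with xR^2y and any z with xR^0z. Set V(r) to the set of worlds R-reachable from y in exactly 2 steps. Then □^2r holds at y, so the antecedent holds at x; validity forces ◇^1r at z, giving a w with zR^1w and yR^2w.
First-order correspondent: ∀x ∀y (xR²y → ∃w (yR²w ∧ xRw)).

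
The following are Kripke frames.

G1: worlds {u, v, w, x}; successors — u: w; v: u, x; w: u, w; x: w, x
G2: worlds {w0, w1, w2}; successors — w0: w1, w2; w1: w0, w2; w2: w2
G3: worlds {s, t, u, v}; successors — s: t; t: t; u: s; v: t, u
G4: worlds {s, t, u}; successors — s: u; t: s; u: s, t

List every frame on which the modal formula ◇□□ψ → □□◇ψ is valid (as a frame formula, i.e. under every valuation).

G1, G2, G3

The schema corresponds to a generalized confluence (Geach) condition: ∀x ∀y ∀z ((xRy ∧ xR²z) → ∃w (yR²w ∧ zRw)).
G1: holds.
G2: holds.
G3: holds.
G4: fails — uRs, uR²s but no w with sR²w and sRw.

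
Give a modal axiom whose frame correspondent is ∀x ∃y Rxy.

This is seriality; the standard corresponding axiom is D: □r → ◇r.
Suppose □r→◇r is valid. At any x set V(r)=W. Then □r at x, so ◇r at x, so x has a successor.

□r → ◇r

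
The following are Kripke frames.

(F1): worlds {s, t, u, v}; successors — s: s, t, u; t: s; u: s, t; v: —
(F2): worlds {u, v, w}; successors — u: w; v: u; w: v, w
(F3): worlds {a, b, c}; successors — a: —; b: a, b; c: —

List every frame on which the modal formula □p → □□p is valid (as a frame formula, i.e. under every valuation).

This is the axiom for transitivity; its first-order frame correspondent is ∀x ∀y ∀z (Rxy ∧ Ryz → Rxz).
(F1): fails — Rus and Rsu but not Ruu.
(F2): fails — Rvu and Ruw but not Rvw.
(F3): holds.
Valid on: (F3).

(F3)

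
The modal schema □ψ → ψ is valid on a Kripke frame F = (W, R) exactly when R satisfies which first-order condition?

Reflexivity

Suppose □ψ→ψ is valid. At any x set V(ψ)={w : Rxw}. Then □ψ holds at x, so ψ holds at x, i.e. Rxx.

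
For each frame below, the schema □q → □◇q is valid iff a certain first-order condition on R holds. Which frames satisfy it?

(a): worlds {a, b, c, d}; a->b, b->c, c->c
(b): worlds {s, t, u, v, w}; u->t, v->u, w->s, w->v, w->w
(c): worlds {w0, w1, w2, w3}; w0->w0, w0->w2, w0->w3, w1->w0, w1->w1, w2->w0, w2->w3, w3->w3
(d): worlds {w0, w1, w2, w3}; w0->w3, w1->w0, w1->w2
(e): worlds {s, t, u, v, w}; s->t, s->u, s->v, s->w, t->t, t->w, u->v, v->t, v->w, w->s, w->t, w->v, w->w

(c)

This is the axiom for a generalized confluence (Geach) condition; its first-order frame correspondent is ∀x ∀z (xRz → ∃w (xRw ∧ zRw)).
(a): fails — aRb but no w with aRw and bRw.
(b): fails — uRt but no w* with uRw* and tRw*.
(c): condition met.
(d): fails — w0Rw3 but no w with w0Rw and w3Rw.
(e): fails — uRv but no w* with uRw* and vRw*.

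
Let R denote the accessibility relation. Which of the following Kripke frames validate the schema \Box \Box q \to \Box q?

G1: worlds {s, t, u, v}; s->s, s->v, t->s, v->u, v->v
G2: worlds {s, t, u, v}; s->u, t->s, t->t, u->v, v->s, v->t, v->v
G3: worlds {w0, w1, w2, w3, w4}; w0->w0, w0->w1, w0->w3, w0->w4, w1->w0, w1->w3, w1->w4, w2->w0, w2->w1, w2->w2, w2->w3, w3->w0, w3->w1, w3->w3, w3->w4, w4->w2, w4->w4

G1, G3

Frame correspondent (Sahlqvist): \forall x \forall y (Rxy \to \exists z (Rxz \wedge Rzy)) — i.e. density.
G1: ✓.
G2: fails — Rsu but no z with Rsz and Rzu.
G3: ✓.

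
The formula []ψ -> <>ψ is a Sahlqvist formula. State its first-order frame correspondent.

seriality

This is the D axiom.
Its frame correspondent is seriality — forall x exists y Rxy.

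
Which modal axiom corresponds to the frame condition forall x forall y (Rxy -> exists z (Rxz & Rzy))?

□□ψ → □ψ

A defining formula is □□ψ → □ψ (the C4 axiom).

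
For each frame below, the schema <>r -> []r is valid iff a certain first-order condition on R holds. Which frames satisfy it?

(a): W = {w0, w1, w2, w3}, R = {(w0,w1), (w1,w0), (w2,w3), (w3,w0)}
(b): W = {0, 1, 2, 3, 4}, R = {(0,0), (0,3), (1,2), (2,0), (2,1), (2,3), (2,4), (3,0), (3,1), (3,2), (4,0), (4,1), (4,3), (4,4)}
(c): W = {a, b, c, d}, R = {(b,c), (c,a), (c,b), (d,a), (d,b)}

(a)

This is the axiom for partial functionality; its first-order frame correspondent is forall x forall y forall z (Rxy & Rxz -> y = z).
(a): condition met.
(b): fails — 0 sees both 0 and 3.
(c): fails — c sees both a and b.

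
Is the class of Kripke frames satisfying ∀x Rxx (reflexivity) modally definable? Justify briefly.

The condition is reflexivity. A defining modal formula is □r → r.
Suppose □r→r is valid. At any x set V(r)={w : Rxw}. Then □r holds at x, so r holds at x, i.e. Rxx.

Definable; □r → r defines it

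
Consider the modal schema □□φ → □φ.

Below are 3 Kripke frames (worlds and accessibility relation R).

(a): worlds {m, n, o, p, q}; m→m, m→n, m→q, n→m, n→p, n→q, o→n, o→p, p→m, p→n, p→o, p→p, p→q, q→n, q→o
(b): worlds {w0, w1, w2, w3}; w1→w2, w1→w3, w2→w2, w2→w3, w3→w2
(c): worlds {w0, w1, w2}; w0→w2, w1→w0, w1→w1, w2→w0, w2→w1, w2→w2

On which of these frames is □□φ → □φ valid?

(b), (c)

The schema corresponds to density: ∀x ∀y (Rxy → ∃z (Rxz ∧ Rzy)).
(a): fails — Rqo but no z with Rqz and Rzo.
(b): holds.
(c): holds.
Valid on: (b), (c).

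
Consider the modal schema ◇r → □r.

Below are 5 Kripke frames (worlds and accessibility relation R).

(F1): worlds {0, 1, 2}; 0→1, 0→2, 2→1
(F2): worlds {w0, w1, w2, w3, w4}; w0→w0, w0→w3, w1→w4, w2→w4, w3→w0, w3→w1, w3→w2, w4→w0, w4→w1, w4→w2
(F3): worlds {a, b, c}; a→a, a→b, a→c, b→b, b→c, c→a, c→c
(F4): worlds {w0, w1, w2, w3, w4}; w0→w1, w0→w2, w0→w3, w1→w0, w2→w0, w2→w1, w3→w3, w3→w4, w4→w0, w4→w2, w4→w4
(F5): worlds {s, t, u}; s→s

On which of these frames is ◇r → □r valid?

(F5)

Frame correspondent (Sahlqvist): ∀x ∀y ∀z (Rxy ∧ Rxz → y = z) — i.e. partial functionality.
(F1): fails — 0 sees both 1 and 2.
(F2): fails — w0 sees both w0 and w3.
(F3): fails — a sees both a and b.
(F4): fails — w0 sees both w1 and w2.
(F5): satisfies the condition.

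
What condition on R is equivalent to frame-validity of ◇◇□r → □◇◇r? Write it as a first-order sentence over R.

∀x ∀y ∀z ((xR²y ∧ xRz) → ∃w (yRw ∧ zR²w))

This is a Sahlqvist (Geach-type) schema ◇^2□^1r → □^1◇^2r.
Minimal-valuation argument: fix x; take any y with xR^2y and any z with xR^1z. Set V(r) to the set of worlds R-reachable from y in exactly 1 step. Then □^1r holds at y, so the antecedent holds at x; validity forces ◇^2r at z, giving a w with zR^2w and yR^1w.
First-order correspondent: ∀x ∀y ∀z ((xR²y ∧ xRz) → ∃w (yRw ∧ zR²w)).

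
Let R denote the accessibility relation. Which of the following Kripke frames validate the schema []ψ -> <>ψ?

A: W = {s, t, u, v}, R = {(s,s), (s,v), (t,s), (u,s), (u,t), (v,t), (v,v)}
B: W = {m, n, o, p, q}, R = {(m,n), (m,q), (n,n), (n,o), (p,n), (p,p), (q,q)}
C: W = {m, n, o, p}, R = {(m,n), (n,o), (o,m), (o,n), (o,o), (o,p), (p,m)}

The schema corresponds to seriality: forall x exists y Rxy.
A: condition met.
B: fails — world o has no successor.
C: condition met.

A, C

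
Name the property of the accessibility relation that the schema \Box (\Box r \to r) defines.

shift-reflexivity

Suppose □(□r→r) is valid. Take Rxy and set V(r)={w : Ryw}. Then at y, □r holds; since □(□r→r) at x, □r→r at y, so r at y, i.e. Ryy.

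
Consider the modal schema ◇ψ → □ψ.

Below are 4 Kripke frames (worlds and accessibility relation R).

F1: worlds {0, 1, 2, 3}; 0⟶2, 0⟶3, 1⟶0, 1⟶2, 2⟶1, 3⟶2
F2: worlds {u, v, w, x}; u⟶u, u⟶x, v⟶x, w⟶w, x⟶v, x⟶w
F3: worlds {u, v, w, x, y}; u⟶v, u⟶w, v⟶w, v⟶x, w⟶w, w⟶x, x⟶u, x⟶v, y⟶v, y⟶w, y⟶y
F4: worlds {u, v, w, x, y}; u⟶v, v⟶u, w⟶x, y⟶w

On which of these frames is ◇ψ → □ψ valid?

The schema corresponds to partial functionality: ∀x ∀y ∀z (Rxy ∧ Rxz → y = z).
F1: fails — 0 sees both 2 and 3.
F2: fails — u sees both u and x.
F3: fails — u sees both v and w.
F4: condition met.
Valid on: F4.

F4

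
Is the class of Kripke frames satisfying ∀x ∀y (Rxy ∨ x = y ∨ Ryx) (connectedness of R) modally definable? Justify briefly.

No — not modally definable

If a class were modally definable it would be closed under disjoint unions (Goldblatt–Thomason).
Take 3 disjoint single-world reflexive frames: each is trivially connected, but their disjoint union has 3 worlds with no edge between distinct components, so it is not connected.
So no modal formula (or set of formulas) defines exactly the connected frames.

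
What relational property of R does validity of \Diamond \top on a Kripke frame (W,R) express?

seriality: \forall x \exists y Rxy

◇⊤ holds at w iff w has a successor, so frame-validity of ◇⊤ is exactly seriality. Equivalently via □q → ◇q:
Suppose □q→◇q is valid. At any x set V(q)=W. Then □q at x, so ◇q at x, so x has a successor.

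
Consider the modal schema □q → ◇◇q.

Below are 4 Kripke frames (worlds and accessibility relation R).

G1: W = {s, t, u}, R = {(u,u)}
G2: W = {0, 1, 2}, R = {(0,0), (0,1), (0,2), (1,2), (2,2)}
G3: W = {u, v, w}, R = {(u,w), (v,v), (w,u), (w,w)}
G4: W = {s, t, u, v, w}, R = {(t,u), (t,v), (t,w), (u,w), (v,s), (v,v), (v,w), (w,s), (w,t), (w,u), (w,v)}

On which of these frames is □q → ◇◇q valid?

Frame correspondent (Sahlqvist): ∀x ∃w (xRw ∧ xR²w) — i.e. a generalized confluence (Geach) condition.
G1: fails — at s but no w with sRw and sR²w.
G2: satisfies the condition.
G3: satisfies the condition.
G4: fails — at s but no w* with sRw* and sR²w*.
Valid on: G2, G3.

G2, G3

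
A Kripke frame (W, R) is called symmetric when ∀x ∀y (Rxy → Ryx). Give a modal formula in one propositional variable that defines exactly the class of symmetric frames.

s → □◇s

A defining formula is s → □◇s (the B axiom).
Suppose s→□◇s is valid. Take Rxy and set V(s)={x}. Then s at x, so □◇s at x, so ◇s at y, so some z with Ryz has s; z=x, i.e. Ryx.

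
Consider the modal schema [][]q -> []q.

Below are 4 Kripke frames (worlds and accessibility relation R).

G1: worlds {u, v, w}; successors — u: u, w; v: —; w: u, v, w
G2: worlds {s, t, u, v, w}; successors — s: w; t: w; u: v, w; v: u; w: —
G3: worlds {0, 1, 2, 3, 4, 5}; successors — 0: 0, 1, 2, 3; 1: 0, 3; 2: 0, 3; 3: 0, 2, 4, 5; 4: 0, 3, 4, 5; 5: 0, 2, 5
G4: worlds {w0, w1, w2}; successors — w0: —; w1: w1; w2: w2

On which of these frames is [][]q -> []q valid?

G1, G3, G4

This is the axiom for density; its first-order frame correspondent is forall x forall y (Rxy -> exists z (Rxz & Rzy)).
G1: holds.
G2: fails — Ruv but no z with Ruz and Rzv.
G3: holds.
G4: holds.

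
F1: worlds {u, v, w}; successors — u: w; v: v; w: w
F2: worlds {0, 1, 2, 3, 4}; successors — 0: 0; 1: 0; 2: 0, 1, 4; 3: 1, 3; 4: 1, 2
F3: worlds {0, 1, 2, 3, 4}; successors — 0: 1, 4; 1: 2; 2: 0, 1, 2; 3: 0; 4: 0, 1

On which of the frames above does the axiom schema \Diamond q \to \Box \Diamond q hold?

This is the axiom for the Euclidean property; its first-order frame correspondent is \forall x \forall y \forall z (Rxy \wedge Rxz \to Ryz).
F1: satisfies the condition.
F2: fails — R20 and R21 but not R01.
F3: fails — R01 and R01 but not R11.

F1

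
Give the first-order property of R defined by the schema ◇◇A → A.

This is a Sahlqvist (Geach-type) schema ◇^2□^0A → □^0◇^0A.
First-order correspondent: ∀x ∀y (xR²y → ∃w (y = w ∧ x = w)).

∀x ∀y (xR²y → ∃w (y = w ∧ x = w))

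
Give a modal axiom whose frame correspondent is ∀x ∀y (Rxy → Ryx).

A defining formula is q → □◇q (the B axiom).

q → □◇q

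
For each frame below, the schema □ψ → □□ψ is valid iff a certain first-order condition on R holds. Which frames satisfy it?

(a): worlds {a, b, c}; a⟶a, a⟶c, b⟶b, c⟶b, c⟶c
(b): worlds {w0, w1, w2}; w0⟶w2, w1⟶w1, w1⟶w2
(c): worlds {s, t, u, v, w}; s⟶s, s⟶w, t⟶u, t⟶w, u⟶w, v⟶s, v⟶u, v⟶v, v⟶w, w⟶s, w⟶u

(b)

Frame correspondent (Sahlqvist): ∀x ∀y ∀z (Rxy ∧ Ryz → Rxz) — i.e. transitivity.
(a): fails — Rac and Rcb but not Rab.
(b): condition met.
(c): fails — Ruw and Rwu but not Ruu.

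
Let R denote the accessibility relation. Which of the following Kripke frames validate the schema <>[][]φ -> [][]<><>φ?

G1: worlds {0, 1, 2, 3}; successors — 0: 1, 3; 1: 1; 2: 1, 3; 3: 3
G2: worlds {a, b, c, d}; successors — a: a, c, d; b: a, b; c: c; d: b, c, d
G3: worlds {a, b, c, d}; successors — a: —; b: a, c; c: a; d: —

Frame correspondent (Sahlqvist): forall x forall y forall z ((xRy & x R^2 z) -> exists w (y R^2 w & z R^2 w)) — i.e. a generalized confluence (Geach) condition.
G1: fails — 0R1, 0R²3 but no w with 1R²w and 3R²w.
G2: condition met.
G3: fails — bRa, bR²a but no w with aR²w and aR²w.
Valid on: G2.

G2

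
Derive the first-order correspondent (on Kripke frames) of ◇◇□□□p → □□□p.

∀x ∀y ∀z ((xR²y ∧ xR³z) → ∃w (yR³w ∧ z = w))

This is a Sahlqvist (Geach-type) schema ◇^2□^3p → □^3◇^0p.
First-order correspondent: ∀x ∀y ∀z ((xR²y ∧ xR³z) → ∃w (yR³w ∧ z = w)).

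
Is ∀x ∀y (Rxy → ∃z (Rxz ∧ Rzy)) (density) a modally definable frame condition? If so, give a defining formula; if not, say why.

Definable; □□q → □q defines it

Yes: it is density, defined by the C4 schema □□q → □q.
Suppose □□q→□q is valid. Take Rxy and set V(q)={w : xR²w}. Then □□q at x, so □q at x, so q at y, i.e. ∃z(Rxz∧Rzy).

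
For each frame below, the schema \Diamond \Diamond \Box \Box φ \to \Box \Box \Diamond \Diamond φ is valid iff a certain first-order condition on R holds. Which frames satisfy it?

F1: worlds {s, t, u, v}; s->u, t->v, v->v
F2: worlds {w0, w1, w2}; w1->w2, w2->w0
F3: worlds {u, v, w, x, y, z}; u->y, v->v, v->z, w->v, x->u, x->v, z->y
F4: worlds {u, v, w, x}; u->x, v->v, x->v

F1, F4

This is the axiom for a generalized confluence (Geach) condition; its first-order frame correspondent is \forall x \forall y \forall z ((x R^2 y \wedge x R^2 z) \to \exists w (y R^2 w \wedge z R^2 w)).
F1: holds.
F2: fails — w1R²w0, w1R²w0 but no w with w0R²w and w0R²w.
F3: fails — vR²v, vR²y but no t with vR²t and yR²t.
F4: holds.
Valid on: F1, F4.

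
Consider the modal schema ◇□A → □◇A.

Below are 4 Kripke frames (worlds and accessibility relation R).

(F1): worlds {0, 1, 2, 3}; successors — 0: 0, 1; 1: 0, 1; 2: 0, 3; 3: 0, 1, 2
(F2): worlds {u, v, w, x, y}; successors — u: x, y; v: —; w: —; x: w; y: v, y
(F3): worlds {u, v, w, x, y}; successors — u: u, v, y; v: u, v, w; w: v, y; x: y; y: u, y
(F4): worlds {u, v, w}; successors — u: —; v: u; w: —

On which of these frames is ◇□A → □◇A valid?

(F1), (F3)

The schema corresponds to convergence: ∀x ∀y ∀z (Rxy ∧ Rxz → ∃w (Ryw ∧ Rzw)).
(F1): ✓.
(F2): fails — Rux and Ruy but x and y have no common successor.
(F3): ✓.
(F4): fails — Rvu and Rvu but u and u have no common successor.
Valid on: (F1), (F3).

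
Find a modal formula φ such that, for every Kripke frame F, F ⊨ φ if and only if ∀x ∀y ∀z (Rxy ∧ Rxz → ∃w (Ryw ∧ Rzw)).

◇□r → □◇r

The condition is convergence. The .2 schema ◇□r → □◇r defines it.
Suppose ◇□r→□◇r is valid. Take Rxy, Rxz and set V(r)={w : Ryw}. Then □r at y so ◇□r at x, so □◇r at x, so ◇r at z, giving w with Rzw and Ryw.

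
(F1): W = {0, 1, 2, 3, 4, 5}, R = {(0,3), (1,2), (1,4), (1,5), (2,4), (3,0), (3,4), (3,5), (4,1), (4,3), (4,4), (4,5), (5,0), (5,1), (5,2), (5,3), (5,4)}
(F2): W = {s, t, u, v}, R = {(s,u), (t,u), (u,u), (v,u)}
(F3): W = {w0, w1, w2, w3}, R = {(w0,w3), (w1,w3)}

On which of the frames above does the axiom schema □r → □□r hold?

This is the axiom for transitivity; its first-order frame correspondent is ∀x ∀y ∀z (Rxy ∧ Ryz → Rxz).
(F1): fails — R34 and R43 but not R33.
(F2): satisfies the condition.
(F3): satisfies the condition.
Valid on: (F2), (F3).

(F2), (F3)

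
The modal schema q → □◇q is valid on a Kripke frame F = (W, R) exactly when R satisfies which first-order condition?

Suppose q→□◇q is valid. Take Rxy and set V(q)={x}. Then q at x, so □◇q at x, so ◇q at y, so some z with Ryz has q; z=x, i.e. Ryx.

Symmetry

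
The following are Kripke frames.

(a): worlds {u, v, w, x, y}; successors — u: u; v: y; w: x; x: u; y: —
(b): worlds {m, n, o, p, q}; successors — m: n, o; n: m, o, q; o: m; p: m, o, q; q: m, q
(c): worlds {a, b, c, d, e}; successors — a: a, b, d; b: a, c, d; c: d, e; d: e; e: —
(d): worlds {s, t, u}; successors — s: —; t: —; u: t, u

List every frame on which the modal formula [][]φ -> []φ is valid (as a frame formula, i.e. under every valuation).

The schema corresponds to density: forall x forall y (Rxy -> exists z (Rxz & Rzy)).
(a): fails — Rwx but no z with Rwz and Rzx.
(b): fails — Rom but no z with Roz and Rzm.
(c): fails — Rbc but no z with Rbz and Rzc.
(d): condition met.

(d)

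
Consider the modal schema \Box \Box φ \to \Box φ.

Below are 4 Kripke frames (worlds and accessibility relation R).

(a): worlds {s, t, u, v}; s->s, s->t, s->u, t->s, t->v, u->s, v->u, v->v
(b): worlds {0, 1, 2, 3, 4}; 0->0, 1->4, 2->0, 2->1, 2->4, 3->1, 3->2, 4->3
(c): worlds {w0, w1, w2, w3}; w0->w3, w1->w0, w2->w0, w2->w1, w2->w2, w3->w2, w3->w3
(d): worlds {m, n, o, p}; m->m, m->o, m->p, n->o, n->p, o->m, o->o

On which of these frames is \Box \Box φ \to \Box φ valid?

The schema corresponds to density: \forall x \forall y (Rxy \to \exists z (Rxz \wedge Rzy)).
(a): condition met.
(b): fails — R32 but no z with R3z and Rz2.
(c): fails — Rw1w0 but no z with Rw1z and Rzw0.
(d): fails — Rnp but no z with Rnz and Rzp.
Valid on: (a).

(a)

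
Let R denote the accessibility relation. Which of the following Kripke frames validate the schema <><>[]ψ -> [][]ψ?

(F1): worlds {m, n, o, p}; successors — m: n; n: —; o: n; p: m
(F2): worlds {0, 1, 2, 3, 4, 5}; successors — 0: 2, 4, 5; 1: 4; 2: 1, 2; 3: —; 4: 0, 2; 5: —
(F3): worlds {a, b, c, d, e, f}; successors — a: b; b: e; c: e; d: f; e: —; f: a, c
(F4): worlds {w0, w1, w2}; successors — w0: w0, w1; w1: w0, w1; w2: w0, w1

Frame correspondent (Sahlqvist): forall x forall y forall z ((x R^2 y & x R^2 z) -> exists w (yRw & z = w)) — i.e. a generalized confluence (Geach) condition.
(F1): fails — pR²n, pR²n but no w with nRw and n=w.
(F2): fails — 0R²0, 0R²0 but no w with 0Rw and 0=w.
(F3): fails — aR²e, aR²e but no w with eRw and e=w.
(F4): satisfies the condition.

(F4)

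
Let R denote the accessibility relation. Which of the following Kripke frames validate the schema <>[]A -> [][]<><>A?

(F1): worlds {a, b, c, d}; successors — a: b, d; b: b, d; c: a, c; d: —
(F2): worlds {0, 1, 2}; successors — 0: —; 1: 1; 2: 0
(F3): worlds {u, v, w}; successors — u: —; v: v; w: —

The schema corresponds to a generalized confluence (Geach) condition: forall x forall y forall z ((xRy & x R^2 z) -> exists w (yRw & z R^2 w)).
(F1): fails — aRb, aR²d but no w with bRw and dR²w.
(F2): ✓.
(F3): ✓.

(F2), (F3)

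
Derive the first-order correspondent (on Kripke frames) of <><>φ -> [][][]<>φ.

forall x forall y forall z ((x R^2 y & x R^3 z) -> exists w (y = w & zRw))

This is a Sahlqvist (Geach-type) schema ◇^2□^0φ → □^3◇^1φ.
First-order correspondent: forall x forall y forall z ((x R^2 y & x R^3 z) -> exists w (y = w & zRw)).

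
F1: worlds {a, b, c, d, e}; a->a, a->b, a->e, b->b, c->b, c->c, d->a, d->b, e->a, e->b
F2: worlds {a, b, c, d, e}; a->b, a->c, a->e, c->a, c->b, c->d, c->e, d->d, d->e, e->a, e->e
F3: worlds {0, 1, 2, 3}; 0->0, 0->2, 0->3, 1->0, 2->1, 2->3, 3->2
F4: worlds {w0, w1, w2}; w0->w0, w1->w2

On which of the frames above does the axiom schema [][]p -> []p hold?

F1

Frame correspondent (Sahlqvist): forall x forall y (Rxy -> exists z (Rxz & Rzy)) — i.e. density.
F1: ✓.
F2: fails — Rac but no z with Raz and Rzc.
F3: fails — R32 but no z with R3z and Rz2.
F4: fails — Rw1w2 but no z with Rw1z and Rzw2.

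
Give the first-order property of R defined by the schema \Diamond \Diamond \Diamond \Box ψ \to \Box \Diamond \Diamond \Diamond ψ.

\forall x \forall y \forall z ((x R^3 y \wedge xRz) \to \exists w (yRw \wedge z R^3 w))

This is a Sahlqvist (Geach-type) schema ◇^3□^1ψ → □^1◇^3ψ.
Minimal-valuation argument: fix x; take any y with xR^3y and any z with xR^1z. Set V(ψ) to the set of worlds R-reachable from y in exactly 1 step. Then □^1ψ holds at y, so the antecedent holds at x; validity forces ◇^3ψ at z, giving a w with zR^3w and yR^1w.
First-order correspondent: \forall x \forall y \forall z ((x R^3 y \wedge xRz) \to \exists w (yRw \wedge z R^3 w)).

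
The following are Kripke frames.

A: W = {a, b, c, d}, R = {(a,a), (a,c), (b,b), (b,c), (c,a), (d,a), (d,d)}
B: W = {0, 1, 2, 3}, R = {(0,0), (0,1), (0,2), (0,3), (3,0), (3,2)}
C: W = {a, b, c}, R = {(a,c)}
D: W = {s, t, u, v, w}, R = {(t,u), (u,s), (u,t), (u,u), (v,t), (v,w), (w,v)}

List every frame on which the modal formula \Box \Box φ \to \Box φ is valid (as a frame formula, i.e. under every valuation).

The schema corresponds to density: \forall x \forall y (Rxy \to \exists z (Rxz \wedge Rzy)).
A: holds.
B: holds.
C: fails — Rac but no z with Raz and Rzc.
D: fails — Rvt but no z with Rvz and Rzt.
Valid on: A, B.

A, B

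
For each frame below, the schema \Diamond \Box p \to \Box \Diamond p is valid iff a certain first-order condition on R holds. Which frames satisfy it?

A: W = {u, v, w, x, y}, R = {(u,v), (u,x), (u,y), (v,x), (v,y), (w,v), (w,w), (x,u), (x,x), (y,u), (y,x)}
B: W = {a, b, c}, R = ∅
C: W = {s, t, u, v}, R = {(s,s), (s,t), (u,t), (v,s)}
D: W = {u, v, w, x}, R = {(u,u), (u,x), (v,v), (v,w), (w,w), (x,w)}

B

Frame correspondent (Sahlqvist): \forall x \forall y \forall z (Rxy \wedge Rxz \to \exists w (Ryw \wedge Rzw)) — i.e. convergence.
A: fails — Rww and Rwv but w and v have no common successor.
B: condition met.
C: fails — Rss and Rst but s and t have no common successor.
D: fails — Ruu and Rux but u and x have no common successor.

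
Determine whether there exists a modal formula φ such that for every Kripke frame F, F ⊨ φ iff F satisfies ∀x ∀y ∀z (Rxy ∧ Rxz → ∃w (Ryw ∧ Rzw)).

Definable; ◇□r → □◇r defines it

The condition is convergence. A defining modal formula is ◇□r → □◇r.
Suppose ◇□r→□◇r is valid. Take Rxy, Rxz and set V(r)={w : Ryw}. Then □r at y so ◇□r at x, so □◇r at x, so ◇r at z, giving w with Rzw and Ryw.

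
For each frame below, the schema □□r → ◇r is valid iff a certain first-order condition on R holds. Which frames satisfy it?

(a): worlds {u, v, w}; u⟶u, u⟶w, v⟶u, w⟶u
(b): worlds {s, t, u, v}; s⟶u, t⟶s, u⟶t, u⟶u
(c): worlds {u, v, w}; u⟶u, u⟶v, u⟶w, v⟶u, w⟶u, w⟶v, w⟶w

Frame correspondent (Sahlqvist): ∀x ∃w (xR²w ∧ xRw) — i.e. a generalized confluence (Geach) condition.
(a): holds.
(b): fails — at t but no w with tR²w and tRw.
(c): holds.

(a), (c)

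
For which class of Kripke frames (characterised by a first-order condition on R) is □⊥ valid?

emptiness of R: ∀x ∀y ¬Rxy

□⊥ is valid iff no world has any successor (otherwise □⊥ fails at any world with one).
Conversely, any frame satisfying ∀x ∀y ¬Rxy validates the schema.
So the correspondent is emptiness of R.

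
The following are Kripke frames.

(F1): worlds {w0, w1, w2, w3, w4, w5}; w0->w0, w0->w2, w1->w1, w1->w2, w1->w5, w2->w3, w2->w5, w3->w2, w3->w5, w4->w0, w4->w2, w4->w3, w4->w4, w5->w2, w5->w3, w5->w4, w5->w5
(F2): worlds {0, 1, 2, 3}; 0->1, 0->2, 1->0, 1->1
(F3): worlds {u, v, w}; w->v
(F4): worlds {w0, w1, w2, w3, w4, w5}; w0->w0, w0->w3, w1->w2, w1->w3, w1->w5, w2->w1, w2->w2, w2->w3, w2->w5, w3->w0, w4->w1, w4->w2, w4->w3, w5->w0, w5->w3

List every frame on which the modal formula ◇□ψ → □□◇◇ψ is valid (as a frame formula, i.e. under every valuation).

(F1), (F3), (F4)

The schema corresponds to a generalized confluence (Geach) condition: ∀x ∀y ∀z ((xRy ∧ xR²z) → ∃w (yRw ∧ zR²w)).
(F1): satisfies the condition.
(F2): fails — 0R2, 0R²0 but no w with 2Rw and 0R²w.
(F3): satisfies the condition.
(F4): satisfies the condition.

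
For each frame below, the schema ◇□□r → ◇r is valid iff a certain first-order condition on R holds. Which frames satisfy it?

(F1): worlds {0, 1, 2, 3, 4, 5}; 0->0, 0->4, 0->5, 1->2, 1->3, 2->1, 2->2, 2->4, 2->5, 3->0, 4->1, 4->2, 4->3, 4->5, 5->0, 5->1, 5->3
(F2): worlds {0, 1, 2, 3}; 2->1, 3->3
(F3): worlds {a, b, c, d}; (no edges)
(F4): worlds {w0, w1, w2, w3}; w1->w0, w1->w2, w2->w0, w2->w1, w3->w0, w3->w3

(F3)

Frame correspondent (Sahlqvist): ∀x ∀y (xRy → ∃w (yR²w ∧ xRw)) — i.e. a generalized confluence (Geach) condition.
(F1): fails — 1R3 but no w with 3R²w and 1Rw.
(F2): fails — 2R1 but no w with 1R²w and 2Rw.
(F3): satisfies the condition.
(F4): fails — w1Rw0 but no w with w0R²w and w1Rw.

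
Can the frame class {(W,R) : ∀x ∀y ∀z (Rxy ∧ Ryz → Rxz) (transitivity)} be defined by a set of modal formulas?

Yes: it is transitivity, defined by the 4 schema □q → □□q.

Definable; □q → □□q defines it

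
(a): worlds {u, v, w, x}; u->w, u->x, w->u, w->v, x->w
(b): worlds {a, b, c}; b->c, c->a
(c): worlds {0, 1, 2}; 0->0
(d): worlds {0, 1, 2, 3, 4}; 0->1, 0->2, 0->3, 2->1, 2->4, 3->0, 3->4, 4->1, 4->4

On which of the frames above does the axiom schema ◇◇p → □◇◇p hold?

Frame correspondent (Sahlqvist): ∀x ∀y ∀z ((xR²y ∧ xRz) → ∃w (y = w ∧ zR²w)) — i.e. a generalized confluence (Geach) condition.
(a): fails — uR²u, uRw but no t with u=t and wR²t.
(b): fails — bR²a, bRc but no w with a=w and cR²w.
(c): holds.
(d): fails — 0R²0, 0R1 but no w with 0=w and 1R²w.

(c)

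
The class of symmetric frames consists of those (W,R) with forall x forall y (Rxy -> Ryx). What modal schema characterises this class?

The condition is symmetry. The B schema r → □◇r defines it.
Suppose r→□◇r is valid. Take Rxy and set V(r)={x}. Then r at x, so □◇r at x, so ◇r at y, so some z with Ryz has r; z=x, i.e. Ryx.

r → □◇r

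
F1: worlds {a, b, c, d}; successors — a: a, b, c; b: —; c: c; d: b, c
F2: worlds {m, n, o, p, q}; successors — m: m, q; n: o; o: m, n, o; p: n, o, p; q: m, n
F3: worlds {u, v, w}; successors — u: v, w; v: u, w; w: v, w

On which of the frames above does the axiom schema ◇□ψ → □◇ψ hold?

F3

Frame correspondent (Sahlqvist): ∀x ∀y ∀z (Rxy ∧ Rxz → ∃w (Ryw ∧ Rzw)) — i.e. convergence.
F1: fails — Rab and Rab but b and b have no common successor.
F2: fails — Rom and Ron but m and n have no common successor.
F3: ✓.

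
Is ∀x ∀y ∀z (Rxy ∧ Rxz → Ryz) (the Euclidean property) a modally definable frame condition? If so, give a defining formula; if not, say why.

This is a Sahlqvist condition; the 5 axiom ◇q → □◇q defines it.
Suppose ◇q→□◇q is valid. Take Rxy, Rxz and set V(q)={y}. Then ◇q at x, so □◇q at x, so ◇q at z, so some w with Rzw has q; w=y, i.e. Rzy. By symmetry of the argument, Ryz.

Yes — defined by ◇q → □◇q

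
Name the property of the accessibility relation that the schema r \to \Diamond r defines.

Equivalently (dual form): □r → r.
Suppose □r→r is valid. At any x set V(r)={w : Rxw}. Then □r holds at x, so r holds at x, i.e. Rxx.
Conversely, any frame satisfying \forall x Rxx validates the schema.
So the correspondent is reflexivity.

reflexivity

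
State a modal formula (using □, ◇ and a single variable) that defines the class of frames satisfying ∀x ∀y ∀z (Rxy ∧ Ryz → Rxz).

□q → □□q

The condition is transitivity. The 4 schema □q → □□q defines it.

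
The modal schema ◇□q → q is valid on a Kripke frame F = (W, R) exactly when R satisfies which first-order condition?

Symmetry

Replacing q by ¬q and contraposing gives the equivalent schema q → □◇q.
Suppose q→□◇q is valid. Take Rxy and set V(q)={x}. Then q at x, so □◇q at x, so ◇q at y, so some z with Ryz has q; z=x, i.e. Ryx.
Conversely, any frame satisfying ∀x ∀y (Rxy → Ryx) validates the schema.
Frame condition: ∀x ∀y (Rxy → Ryx).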